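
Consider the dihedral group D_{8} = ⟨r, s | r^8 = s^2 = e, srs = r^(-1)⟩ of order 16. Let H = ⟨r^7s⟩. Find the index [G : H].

8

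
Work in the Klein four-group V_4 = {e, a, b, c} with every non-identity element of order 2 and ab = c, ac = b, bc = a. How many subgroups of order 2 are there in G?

3

|G| = 4 and 2 | 4, so subgroups of order 2 are possible by Lagrange.
The subgroups of order 2 are: {e, a}; {e, b}; {e, c}.
So G has 3 subgroups of order 2.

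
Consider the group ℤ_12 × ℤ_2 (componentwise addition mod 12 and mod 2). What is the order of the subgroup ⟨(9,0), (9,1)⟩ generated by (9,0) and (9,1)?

|⟨(9,0)⟩| = 4 and |⟨(9,1)⟩| = 4, so |H| is a multiple of lcm(4, 4) = 4 and divides |G| = 24.
Closing under the operation: H = {(0,0), (0,1), (3,0), (3,1), (6,0), (6,1), (9,0), (9,1)}, so |H| = 8.

8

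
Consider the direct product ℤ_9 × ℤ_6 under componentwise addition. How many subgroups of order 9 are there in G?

|G| = 54 and 9 | 54, so subgroups of order 9 are possible by Lagrange.
The subgroups of order 9 are: {(0,0), (0,2), (0,4), (3,0), (3,2), (3,4), (6,0), (6,2), (6,4)}; {(0,0), (1,0), (2,0), (3,0), (4,0), (5,0), (6,0), (7,0), (8,0)}; {(0,0), (1,2), (2,4), (3,0), (4,2), (5,4), (6,0), (7,2), (8,4)}; {(0,0), (1,4), (2,2), (3,0), (4,4), (5,2), (6,0), (7,4), (8,2)}.
So G has 4 subgroups of order 9.

4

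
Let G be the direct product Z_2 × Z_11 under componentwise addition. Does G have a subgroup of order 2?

Yes

2 | 22. A subgroup of order 2 is {(0,0), (1,0)}.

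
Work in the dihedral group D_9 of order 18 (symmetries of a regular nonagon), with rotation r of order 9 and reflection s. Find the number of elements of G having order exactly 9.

The elements of order 9 are: r, r^2, r^4, r^5, r^7, r^8.
That's 6.

6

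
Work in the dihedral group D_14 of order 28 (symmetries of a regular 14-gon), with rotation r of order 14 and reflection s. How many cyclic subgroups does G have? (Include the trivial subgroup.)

18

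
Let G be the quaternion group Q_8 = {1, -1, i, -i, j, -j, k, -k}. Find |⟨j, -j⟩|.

4

|⟨j⟩| = 4 and |⟨-j⟩| = 4, so |H| is a multiple of lcm(4, 4) = 4 and divides |G| = 8.
Closing under the operation: H = {1, -1, j, -j}, so |H| = 4.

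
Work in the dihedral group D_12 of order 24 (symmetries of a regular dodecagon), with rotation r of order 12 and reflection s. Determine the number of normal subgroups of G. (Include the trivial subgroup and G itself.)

G has 34 subgroups. Checking conjugation-invariance by order — order 1: 1/1 normal; order 2: 1/13 normal; order 3: 1/1 normal; order 4: 1/7 normal; order 6: 1/5 normal; order 8: 0/3 normal; order 12: 3/3 normal; order 24: 1/1 normal.
Total normal subgroups: 9.

9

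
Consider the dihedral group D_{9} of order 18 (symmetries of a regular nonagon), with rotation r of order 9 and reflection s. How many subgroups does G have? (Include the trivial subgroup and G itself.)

16

|G| = 18, so by Lagrange every subgroup order divides 18. Divisors: 1, 2, 3, 6, 9, 18.
Subgroups by order — order 1: 1; order 2: 9; order 3: 1; order 6: 3; order 9: 1; order 18: 1.
Total: 1 + 9 + 1 + 3 + 1 + 1 = 16.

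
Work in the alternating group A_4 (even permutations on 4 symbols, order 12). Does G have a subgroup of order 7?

No

7 does not divide |G| = 12, so by Lagrange no subgroup of order 7 exists.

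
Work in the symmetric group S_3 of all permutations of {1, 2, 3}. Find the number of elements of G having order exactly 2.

The elements of order 2 are: (2 3), (1 2), (1 3).
That's 3.

3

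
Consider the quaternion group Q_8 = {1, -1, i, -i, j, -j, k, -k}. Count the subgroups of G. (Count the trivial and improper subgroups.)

6

|G| = 8, so by Lagrange every subgroup order divides 8. Divisors: 1, 2, 4, 8.
Subgroups by order — order 1: 1; order 2: 1; order 4: 3; order 8: 1.
Total: 1 + 1 + 3 + 1 = 6.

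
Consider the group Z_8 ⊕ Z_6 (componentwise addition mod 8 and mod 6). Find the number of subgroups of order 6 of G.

3

|G| = 48 and 6 | 48, so subgroups of order 6 are possible by Lagrange.
The subgroups of order 6 are: {(0,0), (0,1), (0,2), (0,3), (0,4), (0,5)}; {(0,0), (0,2), (0,4), (4,0), (4,2), (4,4)}; {(0,0), (0,2), (0,4), (4,1), (4,3), (4,5)}.
So G has 3 subgroups of order 6.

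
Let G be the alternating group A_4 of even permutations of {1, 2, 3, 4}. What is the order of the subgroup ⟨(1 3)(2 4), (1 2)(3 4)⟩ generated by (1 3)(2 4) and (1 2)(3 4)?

4

|⟨(1 3)(2 4)⟩| = 2 and |⟨(1 2)(3 4)⟩| = 2, so |H| is a multiple of lcm(2, 2) = 2 and divides |G| = 12.
Closing under the operation: H = {e, (1 2)(3 4), (1 3)(2 4), (1 4)(2 3)}, so |H| = 4.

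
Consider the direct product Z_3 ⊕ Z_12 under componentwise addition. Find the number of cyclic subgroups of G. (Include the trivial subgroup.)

Each element a generates a cyclic subgroup ⟨a⟩; distinct elements may generate the same one (a cyclic group of order d has φ(d) generators).
Cyclic subgroups by order — order 1: 1; order 2: 1; order 3: 4; order 4: 1; order 6: 4; order 12: 4.
Total: 15.

15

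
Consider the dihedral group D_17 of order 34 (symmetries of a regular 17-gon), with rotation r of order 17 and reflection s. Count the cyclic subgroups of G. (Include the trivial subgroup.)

A cyclic subgroup of order d is generated by each of its φ(d) elements of order d, so the cyclic subgroups of order d number (#elements of order d)/φ(d).
Cyclic subgroups by order — order 1: 1; order 2: 17; order 17: 1.
Total: 19.

19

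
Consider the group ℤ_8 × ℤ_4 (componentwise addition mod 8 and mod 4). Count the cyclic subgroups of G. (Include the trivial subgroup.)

Group the elements of G by the cyclic subgroup they generate; each cyclic subgroup of order d accounts for φ(d) elements.
Cyclic subgroups by order — order 1: 1; order 2: 3; order 4: 6; order 8: 4.
Total: 14.

14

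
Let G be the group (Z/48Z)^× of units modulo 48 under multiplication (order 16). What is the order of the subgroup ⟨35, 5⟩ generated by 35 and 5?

|⟨35⟩| = 4 and |⟨5⟩| = 4, so |H| is a multiple of lcm(4, 4) = 4 and divides |G| = 16.
Closing under the operation: H = {1, 5, 7, 11, 25, 29, 31, 35}, so |H| = 8.

8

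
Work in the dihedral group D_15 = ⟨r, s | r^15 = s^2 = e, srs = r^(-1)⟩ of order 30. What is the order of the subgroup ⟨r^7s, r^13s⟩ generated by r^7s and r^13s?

10

|⟨r^7s⟩| = 2 and |⟨r^13s⟩| = 2, so |H| is a multiple of lcm(2, 2) = 2 and divides |G| = 30.
Closing under the operation: H = {e, r^3, r^6, r^9, r^12, rs, r^4s, r^7s, r^10s, r^13s}, so |H| = 10.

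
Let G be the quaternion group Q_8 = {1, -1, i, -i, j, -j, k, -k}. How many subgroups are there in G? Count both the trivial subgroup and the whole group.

6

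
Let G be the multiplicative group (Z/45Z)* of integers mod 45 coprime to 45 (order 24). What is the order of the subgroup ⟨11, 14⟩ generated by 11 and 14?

12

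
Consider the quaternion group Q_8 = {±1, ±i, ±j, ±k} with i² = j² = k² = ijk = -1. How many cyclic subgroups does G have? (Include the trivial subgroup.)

5

Each element a generates a cyclic subgroup ⟨a⟩; distinct elements may generate the same one (a cyclic group of order d has φ(d) generators).
Cyclic subgroups by order — order 1: 1; order 2: 1; order 4: 3.
Total: 5.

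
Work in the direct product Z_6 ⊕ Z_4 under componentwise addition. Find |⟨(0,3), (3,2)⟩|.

8

|⟨(0,3)⟩| = 4 and |⟨(3,2)⟩| = 2, so |H| is a multiple of lcm(4, 2) = 4 and divides |G| = 24.
Closing under the operation: H = {(0,0), (0,1), (0,2), (0,3), (3,0), (3,1), (3,2), (3,3)}, so |H| = 8.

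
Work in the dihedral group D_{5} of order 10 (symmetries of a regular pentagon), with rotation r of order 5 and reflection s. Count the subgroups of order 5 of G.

1

|G| = 10 and 5 | 10, so subgroups of order 5 are possible by Lagrange.
The subgroups of order 5 are: {e, r, r^2, r^3, r^4}.
So G has 1 subgroup of order 5.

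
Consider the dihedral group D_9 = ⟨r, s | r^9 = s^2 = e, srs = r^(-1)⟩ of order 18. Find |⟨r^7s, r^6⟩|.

6

|⟨r^7s⟩| = 2 and |⟨r^6⟩| = 3, so |H| is a multiple of lcm(2, 3) = 6 and divides |G| = 18.
Closing under the operation: H = {e, r^3, r^6, rs, r^4s, r^7s}, so |H| = 6.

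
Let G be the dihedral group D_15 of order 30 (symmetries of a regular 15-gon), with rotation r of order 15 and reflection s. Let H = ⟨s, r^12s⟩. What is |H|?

10

|⟨s⟩| = 2 and |⟨r^12s⟩| = 2, so |H| is a multiple of lcm(2, 2) = 2 and divides |G| = 30.
Closing under the operation: H = {e, r^3, r^6, r^9, r^12, s, r^3s, r^6s, r^9s, r^12s}, so |H| = 10.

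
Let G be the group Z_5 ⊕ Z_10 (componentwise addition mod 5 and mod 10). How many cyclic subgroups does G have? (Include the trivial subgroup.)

Each element a generates a cyclic subgroup ⟨a⟩; distinct elements may generate the same one (a cyclic group of order d has φ(d) generators).
Cyclic subgroups by order — order 1: 1; order 2: 1; order 5: 6; order 10: 6.
Total: 14.

14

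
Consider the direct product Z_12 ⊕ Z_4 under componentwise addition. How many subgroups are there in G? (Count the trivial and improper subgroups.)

|G| = 48, so by Lagrange every subgroup order divides 48. Divisors: 1, 2, 3, 4, 6, 8, 12, 16, 24, 48.
Subgroups by order — order 1: 1; order 2: 3; order 3: 1; order 4: 7; order 6: 3; order 8: 3; order 12: 7; order 16: 1; order 24: 3; order 48: 1.
Total: 1 + 3 + 1 + 7 + 3 + 3 + 7 + 1 + 3 + 1 = 30.

30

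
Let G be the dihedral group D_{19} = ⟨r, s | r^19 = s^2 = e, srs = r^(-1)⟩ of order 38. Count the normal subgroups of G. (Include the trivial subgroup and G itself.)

G has 22 subgroups. Checking conjugation-invariance by order — order 1: 1/1 normal; order 2: 0/19 normal; order 19: 1/1 normal; order 38: 1/1 normal.
Total normal subgroups: 3.

3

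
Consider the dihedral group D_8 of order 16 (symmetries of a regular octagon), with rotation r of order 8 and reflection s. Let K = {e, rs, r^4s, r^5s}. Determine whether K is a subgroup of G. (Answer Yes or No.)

No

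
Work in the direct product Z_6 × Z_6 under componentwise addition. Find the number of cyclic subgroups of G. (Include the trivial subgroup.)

20

Each element a generates a cyclic subgroup ⟨a⟩; distinct elements may generate the same one (a cyclic group of order d has φ(d) generators).
Cyclic subgroups by order — order 1: 1; order 2: 3; order 3: 4; order 6: 12.
Total: 20.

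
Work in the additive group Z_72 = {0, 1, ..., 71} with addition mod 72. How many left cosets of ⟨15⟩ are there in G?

|⟨15⟩| = 24 and |G| = 72.
By Lagrange, [G : H] = |G|/|H| = 72/24 = 3.

3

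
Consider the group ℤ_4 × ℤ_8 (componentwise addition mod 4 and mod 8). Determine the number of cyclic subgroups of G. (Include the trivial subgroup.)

Each element a generates a cyclic subgroup ⟨a⟩; distinct elements may generate the same one (a cyclic group of order d has φ(d) generators).
Cyclic subgroups by order — order 1: 1; order 2: 3; order 4: 6; order 8: 4.
Total: 14.

14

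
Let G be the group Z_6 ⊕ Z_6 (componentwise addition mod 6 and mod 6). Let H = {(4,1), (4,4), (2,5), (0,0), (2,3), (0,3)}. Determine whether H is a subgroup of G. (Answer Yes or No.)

No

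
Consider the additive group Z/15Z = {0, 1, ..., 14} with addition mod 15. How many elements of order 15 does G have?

8

In a cyclic group of order 15, the number of elements of order d (for d | 15) is φ(d).
φ(15) = 8.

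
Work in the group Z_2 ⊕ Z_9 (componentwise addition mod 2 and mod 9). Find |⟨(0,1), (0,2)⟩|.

|⟨(0,1)⟩| = 9 and |⟨(0,2)⟩| = 9, so |H| is a multiple of lcm(9, 9) = 9 and divides |G| = 18.
Closing under the operation: H = {(0,0), (0,1), (0,2), (0,3), (0,4), (0,5), (0,6), (0,7), (0,8)}, so |H| = 9.

9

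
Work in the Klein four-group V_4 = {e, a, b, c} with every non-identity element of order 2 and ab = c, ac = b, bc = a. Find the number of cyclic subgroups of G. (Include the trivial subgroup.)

A cyclic subgroup of order d is generated by each of its φ(d) elements of order d, so the cyclic subgroups of order d number (#elements of order d)/φ(d).
Cyclic subgroups by order — order 1: 1; order 2: 3.
Total: 4.

4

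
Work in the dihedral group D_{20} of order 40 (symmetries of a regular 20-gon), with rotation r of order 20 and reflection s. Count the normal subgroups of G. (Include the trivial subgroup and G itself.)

G has 48 subgroups. Checking conjugation-invariance by order — order 1: 1/1 normal; order 2: 1/21 normal; order 4: 1/11 normal; order 5: 1/1 normal; order 8: 0/5 normal; order 10: 1/5 normal; order 20: 3/3 normal; order 40: 1/1 normal.
Total normal subgroups: 9.

9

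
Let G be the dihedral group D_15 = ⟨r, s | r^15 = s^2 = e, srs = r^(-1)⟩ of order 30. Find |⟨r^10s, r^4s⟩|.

10

|⟨r^10s⟩| = 2 and |⟨r^4s⟩| = 2, so |H| is a multiple of lcm(2, 2) = 2 and divides |G| = 30.
Closing under the operation: H = {e, r^3, r^6, r^9, r^12, rs, r^4s, r^7s, r^10s, r^13s}, so |H| = 10.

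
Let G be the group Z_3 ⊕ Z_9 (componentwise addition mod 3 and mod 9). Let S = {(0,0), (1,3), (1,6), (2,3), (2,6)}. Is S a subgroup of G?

No

|S| = 5 does not divide |G| = 27, so by Lagrange S is not a subgroup.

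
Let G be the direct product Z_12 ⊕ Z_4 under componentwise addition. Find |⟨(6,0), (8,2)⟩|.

12

|⟨(6,0)⟩| = 2 and |⟨(8,2)⟩| = 6, so |H| is a multiple of lcm(2, 6) = 6 and divides |G| = 48.
Closing under the operation: H = {(0,0), (0,2), (2,0), (2,2), (4,0), (4,2), (6,0), (6,2), (8,0), (8,2), (10,0), (10,2)}, so |H| = 12.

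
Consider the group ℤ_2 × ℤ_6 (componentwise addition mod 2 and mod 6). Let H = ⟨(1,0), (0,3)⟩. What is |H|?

4

|⟨(1,0)⟩| = 2 and |⟨(0,3)⟩| = 2, so |H| is a multiple of lcm(2, 2) = 2 and divides |G| = 12.
Closing under the operation: H = {(0,0), (0,3), (1,0), (1,3)}, so |H| = 4.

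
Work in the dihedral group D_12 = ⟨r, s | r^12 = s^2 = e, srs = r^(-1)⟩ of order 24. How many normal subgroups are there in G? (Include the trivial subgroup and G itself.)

9

G has 34 subgroups. Checking conjugation-invariance by order — order 1: 1/1 normal; order 2: 1/13 normal; order 3: 1/1 normal; order 4: 1/7 normal; order 6: 1/5 normal; order 8: 0/3 normal; order 12: 3/3 normal; order 24: 1/1 normal.
Total normal subgroups: 9.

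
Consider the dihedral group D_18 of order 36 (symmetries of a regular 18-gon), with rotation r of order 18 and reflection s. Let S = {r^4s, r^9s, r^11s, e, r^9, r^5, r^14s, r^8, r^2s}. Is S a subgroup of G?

No

r^8 ∈ S but its inverse r^10 ∉ S, so S is not a subgroup.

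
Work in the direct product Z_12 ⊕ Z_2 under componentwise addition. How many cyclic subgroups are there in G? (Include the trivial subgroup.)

Each element a generates a cyclic subgroup ⟨a⟩; distinct elements may generate the same one (a cyclic group of order d has φ(d) generators).
Cyclic subgroups by order — order 1: 1; order 2: 3; order 3: 1; order 4: 2; order 6: 3; order 12: 2.
Total: 12.

12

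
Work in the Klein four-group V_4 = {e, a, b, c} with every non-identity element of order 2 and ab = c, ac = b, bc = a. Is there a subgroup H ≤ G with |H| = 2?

Yes

2 | 4. A subgroup of order 2 is {e, a}.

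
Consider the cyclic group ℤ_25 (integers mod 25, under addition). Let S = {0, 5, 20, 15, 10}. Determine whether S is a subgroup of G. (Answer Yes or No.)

Yes

|S| = 5 divides |G| = 25, consistent with Lagrange.
S contains the identity, every element's inverse is in S, and S is closed under +: it is a subgroup.
In fact S = ⟨20⟩.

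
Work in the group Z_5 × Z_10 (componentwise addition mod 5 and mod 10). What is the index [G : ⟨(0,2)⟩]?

|⟨(0,2)⟩| = 5 and |G| = 50.
By Lagrange, [G : H] = |G|/|H| = 50/5 = 10.

10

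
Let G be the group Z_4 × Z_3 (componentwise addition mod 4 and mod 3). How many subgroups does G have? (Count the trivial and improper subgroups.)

6

|G| = 12, so by Lagrange every subgroup order divides 12. Divisors: 1, 2, 3, 4, 6, 12.
Subgroups by order — order 1: 1; order 2: 1; order 3: 1; order 4: 1; order 6: 1; order 12: 1.
Total: 1 + 1 + 1 + 1 + 1 + 1 = 6.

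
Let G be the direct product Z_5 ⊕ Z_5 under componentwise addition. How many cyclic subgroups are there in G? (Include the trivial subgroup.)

7

A cyclic subgroup of order d is generated by each of its φ(d) elements of order d, so the cyclic subgroups of order d number (#elements of order d)/φ(d).
Cyclic subgroups by order — order 1: 1; order 5: 6.
Total: 7.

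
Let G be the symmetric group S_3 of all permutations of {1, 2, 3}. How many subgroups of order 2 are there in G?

3

|G| = 6 and 2 | 6, so subgroups of order 2 are possible by Lagrange.
The subgroups of order 2 are: {e, (1 2)}; {e, (1 3)}; {e, (2 3)}.
So G has 3 subgroups of order 2.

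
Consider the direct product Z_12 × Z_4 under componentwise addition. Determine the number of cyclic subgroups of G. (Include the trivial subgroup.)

A cyclic subgroup of order d is generated by each of its φ(d) elements of order d, so the cyclic subgroups of order d number (#elements of order d)/φ(d).
Cyclic subgroups by order — order 1: 1; order 2: 3; order 3: 1; order 4: 6; order 6: 3; order 12: 6.
Total: 20.

20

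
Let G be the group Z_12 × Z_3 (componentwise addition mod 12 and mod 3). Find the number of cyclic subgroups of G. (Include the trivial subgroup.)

15

Group the elements of G by the cyclic subgroup they generate; each cyclic subgroup of order d accounts for φ(d) elements.
Cyclic subgroups by order — order 1: 1; order 2: 1; order 3: 4; order 4: 1; order 6: 4; order 12: 4.
Total: 15.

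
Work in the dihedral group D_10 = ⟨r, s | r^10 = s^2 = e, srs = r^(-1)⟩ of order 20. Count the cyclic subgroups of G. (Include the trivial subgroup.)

Each element a generates a cyclic subgroup ⟨a⟩; distinct elements may generate the same one (a cyclic group of order d has φ(d) generators).
Cyclic subgroups by order — order 1: 1; order 2: 11; order 5: 1; order 10: 1.
Total: 14.

14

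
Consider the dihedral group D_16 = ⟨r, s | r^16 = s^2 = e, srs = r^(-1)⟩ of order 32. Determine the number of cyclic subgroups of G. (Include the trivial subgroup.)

21

Each element a generates a cyclic subgroup ⟨a⟩; distinct elements may generate the same one (a cyclic group of order d has φ(d) generators).
Cyclic subgroups by order — order 1: 1; order 2: 17; order 4: 1; order 8: 1; order 16: 1.
Total: 21.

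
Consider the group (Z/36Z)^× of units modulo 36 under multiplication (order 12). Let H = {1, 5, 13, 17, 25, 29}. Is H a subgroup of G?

|H| = 6 divides |G| = 12, consistent with Lagrange.
H contains the identity, every element's inverse is in H, and H is closed under ·: it is a subgroup.
In fact H = ⟨29⟩.

Yes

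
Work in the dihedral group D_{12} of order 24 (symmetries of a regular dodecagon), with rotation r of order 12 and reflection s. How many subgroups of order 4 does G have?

7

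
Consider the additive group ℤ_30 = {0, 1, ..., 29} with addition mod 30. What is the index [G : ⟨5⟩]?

5

|⟨5⟩| = 6 and |G| = 30.
By Lagrange, [G : H] = |G|/|H| = 30/6 = 5.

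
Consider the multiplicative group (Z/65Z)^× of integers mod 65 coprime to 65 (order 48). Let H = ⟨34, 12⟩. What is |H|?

16

|⟨34⟩| = 4 and |⟨12⟩| = 4, so |H| is a multiple of lcm(4, 4) = 4 and divides |G| = 48.
Closing under the operation: H = {1, 8, 12, 14, 18, 21, 27, 31, 34, 38, 44, 47, 51, 53, 57, 64}, so |H| = 16.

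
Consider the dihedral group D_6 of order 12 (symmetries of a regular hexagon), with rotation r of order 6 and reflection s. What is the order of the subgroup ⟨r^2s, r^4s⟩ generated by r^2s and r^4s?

6

|⟨r^2s⟩| = 2 and |⟨r^4s⟩| = 2, so |H| is a multiple of lcm(2, 2) = 2 and divides |G| = 12.
Closing under the operation: H = {e, r^2, r^4, s, r^2s, r^4s}, so |H| = 6.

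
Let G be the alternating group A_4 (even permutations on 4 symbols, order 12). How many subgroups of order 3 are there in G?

4

|G| = 12 and 3 | 12, so subgroups of order 3 are possible by Lagrange.
The subgroups of order 3 are: {e, (1 2 3), (1 3 2)}; {e, (1 2 4), (1 4 2)}; {e, (1 3 4), (1 4 3)}; {e, (2 3 4), (2 4 3)}.
So G has 4 subgroups of order 3.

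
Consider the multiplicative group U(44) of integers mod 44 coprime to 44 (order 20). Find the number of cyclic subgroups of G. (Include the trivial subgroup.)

Each element a generates a cyclic subgroup ⟨a⟩; distinct elements may generate the same one (a cyclic group of order d has φ(d) generators).
Cyclic subgroups by order — order 1: 1; order 2: 3; order 5: 1; order 10: 3.
Total: 8.

8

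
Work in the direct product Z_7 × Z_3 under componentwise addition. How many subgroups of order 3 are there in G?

1

|G| = 21 and 3 | 21, so subgroups of order 3 are possible by Lagrange.
The subgroups of order 3 are: {(0,0), (0,1), (0,2)}.
So G has 1 subgroup of order 3.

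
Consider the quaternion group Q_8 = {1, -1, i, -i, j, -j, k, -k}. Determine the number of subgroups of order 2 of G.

1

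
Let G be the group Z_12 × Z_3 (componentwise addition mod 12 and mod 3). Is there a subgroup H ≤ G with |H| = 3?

Yes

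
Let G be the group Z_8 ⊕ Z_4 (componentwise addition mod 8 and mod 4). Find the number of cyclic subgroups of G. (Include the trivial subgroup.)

14

Group the elements of G by the cyclic subgroup they generate; each cyclic subgroup of order d accounts for φ(d) elements.
Cyclic subgroups by order — order 1: 1; order 2: 3; order 4: 6; order 8: 4.
Total: 14.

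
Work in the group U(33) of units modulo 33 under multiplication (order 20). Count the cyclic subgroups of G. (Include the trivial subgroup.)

8

Each element a generates a cyclic subgroup ⟨a⟩; distinct elements may generate the same one (a cyclic group of order d has φ(d) generators).
Cyclic subgroups by order — order 1: 1; order 2: 3; order 5: 1; order 10: 3.
Total: 8.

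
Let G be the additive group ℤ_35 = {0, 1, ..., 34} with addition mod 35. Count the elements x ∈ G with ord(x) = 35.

24

In a cyclic group of order 35, the number of elements of order d (for d | 35) is φ(d).
φ(35) = 24.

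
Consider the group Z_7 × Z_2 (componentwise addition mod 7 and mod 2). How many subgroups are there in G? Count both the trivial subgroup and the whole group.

|G| = 14, so by Lagrange every subgroup order divides 14. Divisors: 1, 2, 7, 14.
Subgroups by order — order 1: 1; order 2: 1; order 7: 1; order 14: 1.
Total: 1 + 1 + 1 + 1 = 4.

4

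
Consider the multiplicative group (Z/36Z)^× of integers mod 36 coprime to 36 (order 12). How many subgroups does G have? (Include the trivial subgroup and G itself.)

|G| = 12, so by Lagrange every subgroup order divides 12. Divisors: 1, 2, 3, 4, 6, 12.
Subgroups by order — order 1: 1; order 2: 3; order 3: 1; order 4: 1; order 6: 3; order 12: 1.
Total: 1 + 3 + 1 + 1 + 3 + 1 = 10.

10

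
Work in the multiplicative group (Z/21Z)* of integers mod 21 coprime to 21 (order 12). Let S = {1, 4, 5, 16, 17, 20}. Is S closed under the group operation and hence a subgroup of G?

|S| = 6 divides |G| = 12, consistent with Lagrange.
S contains the identity, every element's inverse is in S, and S is closed under ·: it is a subgroup.
In fact S = ⟨17⟩.

Yes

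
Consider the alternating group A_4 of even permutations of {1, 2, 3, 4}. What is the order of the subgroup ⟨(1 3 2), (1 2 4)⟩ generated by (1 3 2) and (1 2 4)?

|⟨(1 3 2)⟩| = 3 and |⟨(1 2 4)⟩| = 3, so |H| is a multiple of lcm(3, 3) = 3 and divides |G| = 12.
Closing {(1 3 2), (1 2 4)} under the group operation gives all of G, so |H| = 12.

12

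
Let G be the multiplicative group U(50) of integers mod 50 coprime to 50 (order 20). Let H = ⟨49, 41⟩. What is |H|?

10

|⟨49⟩| = 2 and |⟨41⟩| = 5, so |H| is a multiple of lcm(2, 5) = 10 and divides |G| = 20.
Closing under the operation: H = {1, 9, 11, 19, 21, 29, 31, 39, 41, 49}, so |H| = 10.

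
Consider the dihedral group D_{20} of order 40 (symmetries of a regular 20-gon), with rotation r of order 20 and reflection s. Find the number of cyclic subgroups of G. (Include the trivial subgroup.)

A cyclic subgroup of order d is generated by each of its φ(d) elements of order d, so the cyclic subgroups of order d number (#elements of order d)/φ(d).
Cyclic subgroups by order — order 1: 1; order 2: 21; order 4: 1; order 5: 1; order 10: 1; order 20: 1.
Total: 26.

26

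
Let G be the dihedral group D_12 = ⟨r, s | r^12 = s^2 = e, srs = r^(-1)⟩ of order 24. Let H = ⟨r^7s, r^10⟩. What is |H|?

12

|⟨r^7s⟩| = 2 and |⟨r^10⟩| = 6, so |H| is a multiple of lcm(2, 6) = 6 and divides |G| = 24.
Closing under the operation: H = {e, r^2, r^4, r^6, r^8, r^10, rs, r^3s, r^5s, r^7s, r^9s, r^11s}, so |H| = 12.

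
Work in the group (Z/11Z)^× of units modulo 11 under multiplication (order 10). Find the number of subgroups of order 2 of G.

1

|G| = 10 and 2 | 10, so subgroups of order 2 are possible by Lagrange.
The subgroups of order 2 are: {1, 10}.
So G has 1 subgroup of order 2.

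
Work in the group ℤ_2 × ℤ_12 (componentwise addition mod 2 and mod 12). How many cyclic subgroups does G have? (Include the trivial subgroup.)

Group the elements of G by the cyclic subgroup they generate; each cyclic subgroup of order d accounts for φ(d) elements.
Cyclic subgroups by order — order 1: 1; order 2: 3; order 3: 1; order 4: 2; order 6: 3; order 12: 2.
Total: 12.

12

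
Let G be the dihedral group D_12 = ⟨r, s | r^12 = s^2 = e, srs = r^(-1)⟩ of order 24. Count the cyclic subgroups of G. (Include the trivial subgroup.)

Group the elements of G by the cyclic subgroup they generate; each cyclic subgroup of order d accounts for φ(d) elements.
Cyclic subgroups by order — order 1: 1; order 2: 13; order 3: 1; order 4: 1; order 6: 1; order 12: 1.
Total: 18.

18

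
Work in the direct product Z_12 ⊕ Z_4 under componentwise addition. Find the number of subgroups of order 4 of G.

|G| = 48 and 4 | 48, so subgroups of order 4 are possible by Lagrange.
The subgroups of order 4 are: {(0,0), (0,1), (0,2), (0,3)}; {(0,0), (0,2), (6,0), (6,2)}; {(0,0), (0,2), (6,1), (6,3)}; {(0,0), (3,0), (6,0), (9,0)}; … (7 in all).
So G has 7 subgroups of order 4.

7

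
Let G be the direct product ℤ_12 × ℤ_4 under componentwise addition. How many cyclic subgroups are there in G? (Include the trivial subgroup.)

20

Each element a generates a cyclic subgroup ⟨a⟩; distinct elements may generate the same one (a cyclic group of order d has φ(d) generators).
Cyclic subgroups by order — order 1: 1; order 2: 3; order 3: 1; order 4: 6; order 6: 3; order 12: 6.
Total: 20.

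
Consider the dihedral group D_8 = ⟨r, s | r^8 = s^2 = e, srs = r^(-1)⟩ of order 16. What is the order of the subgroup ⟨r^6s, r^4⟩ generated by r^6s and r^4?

|⟨r^6s⟩| = 2 and |⟨r^4⟩| = 2, so |H| is a multiple of lcm(2, 2) = 2 and divides |G| = 16.
Closing under the operation: H = {e, r^4, r^2s, r^6s}, so |H| = 4.

4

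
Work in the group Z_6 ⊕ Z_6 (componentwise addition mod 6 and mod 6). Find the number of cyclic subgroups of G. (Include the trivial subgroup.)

20

Group the elements of G by the cyclic subgroup they generate; each cyclic subgroup of order d accounts for φ(d) elements.
Cyclic subgroups by order — order 1: 1; order 2: 3; order 3: 4; order 6: 12.
Total: 20.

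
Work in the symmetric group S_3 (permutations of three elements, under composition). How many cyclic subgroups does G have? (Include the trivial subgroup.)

5

Each element a generates a cyclic subgroup ⟨a⟩; distinct elements may generate the same one (a cyclic group of order d has φ(d) generators).
Cyclic subgroups by order — order 1: 1; order 2: 3; order 3: 1.
Total: 5.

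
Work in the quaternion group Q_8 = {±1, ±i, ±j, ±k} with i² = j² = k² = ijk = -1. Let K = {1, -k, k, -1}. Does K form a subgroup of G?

Yes

|K| = 4 divides |G| = 8, consistent with Lagrange.
K contains the identity, every element's inverse is in K, and K is closed under ·: it is a subgroup.
In fact K = ⟨-k⟩.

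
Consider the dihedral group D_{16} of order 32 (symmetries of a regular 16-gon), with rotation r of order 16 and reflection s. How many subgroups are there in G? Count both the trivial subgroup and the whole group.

|G| = 32, so by Lagrange every subgroup order divides 32. Divisors: 1, 2, 4, 8, 16, 32.
Subgroups by order — order 1: 1; order 2: 17; order 4: 9; order 8: 5; order 16: 3; order 32: 1.
Total: 1 + 17 + 9 + 5 + 3 + 1 = 36.

36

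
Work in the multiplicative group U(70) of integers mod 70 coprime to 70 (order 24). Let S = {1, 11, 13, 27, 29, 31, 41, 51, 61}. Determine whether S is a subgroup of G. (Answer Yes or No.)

|S| = 9 does not divide |G| = 24, so by Lagrange S is not a subgroup.

No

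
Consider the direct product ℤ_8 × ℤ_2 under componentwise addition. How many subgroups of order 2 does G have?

|G| = 16 and 2 | 16, so subgroups of order 2 are possible by Lagrange.
The subgroups of order 2 are: {(0,0), (0,1)}; {(0,0), (4,0)}; {(0,0), (4,1)}.
So G has 3 subgroups of order 2.

3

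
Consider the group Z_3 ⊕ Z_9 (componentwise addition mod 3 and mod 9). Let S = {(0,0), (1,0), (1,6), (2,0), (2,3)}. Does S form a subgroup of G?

|S| = 5 does not divide |G| = 27, so by Lagrange S is not a subgroup.

No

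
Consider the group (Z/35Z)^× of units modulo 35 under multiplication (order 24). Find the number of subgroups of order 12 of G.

3

|G| = 24 and 12 | 24, so subgroups of order 12 are possible by Lagrange.
The subgroups of order 12 are: {1, 3, 4, 9, 11, 12, 13, 16, 17, 27, 29, 33}; {1, 2, 4, 8, 9, 11, 16, 18, 22, 23, 29, 32}; {1, 4, 6, 9, 11, 16, 19, 24, 26, 29, 31, 34}.
So G has 3 subgroups of order 12.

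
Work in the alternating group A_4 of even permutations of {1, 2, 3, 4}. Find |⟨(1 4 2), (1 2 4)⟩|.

3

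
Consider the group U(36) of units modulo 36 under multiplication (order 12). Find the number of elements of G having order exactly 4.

0

No element of G has order 4 (even though 4 | 12).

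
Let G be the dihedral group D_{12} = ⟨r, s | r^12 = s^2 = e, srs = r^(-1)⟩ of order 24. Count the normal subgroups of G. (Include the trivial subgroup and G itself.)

9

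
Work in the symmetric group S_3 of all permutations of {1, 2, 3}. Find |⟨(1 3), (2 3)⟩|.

|⟨(1 3)⟩| = 2 and |⟨(2 3)⟩| = 2, so |H| is a multiple of lcm(2, 2) = 2 and divides |G| = 6.
Closing {(1 3), (2 3)} under the group operation gives all of G, so |H| = 6.

6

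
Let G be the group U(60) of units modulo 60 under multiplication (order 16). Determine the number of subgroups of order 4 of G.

|G| = 16 and 4 | 16, so subgroups of order 4 are possible by Lagrange.
The subgroups of order 4 are: {1, 11, 19, 29}; {1, 11, 31, 41}; {1, 11, 49, 59}; {1, 13, 37, 49}; … (11 in all).
So G has 11 subgroups of order 4.

11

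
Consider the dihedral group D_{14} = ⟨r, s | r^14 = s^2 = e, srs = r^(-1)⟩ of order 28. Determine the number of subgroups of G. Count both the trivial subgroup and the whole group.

|G| = 28, so by Lagrange every subgroup order divides 28. Divisors: 1, 2, 4, 7, 14, 28.
Subgroups by order — order 1: 1; order 2: 15; order 4: 7; order 7: 1; order 14: 3; order 28: 1.
Total: 1 + 15 + 7 + 1 + 3 + 1 = 28.

28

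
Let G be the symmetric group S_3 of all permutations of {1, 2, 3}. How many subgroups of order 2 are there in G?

3

|G| = 6 and 2 | 6, so subgroups of order 2 are possible by Lagrange.
The subgroups of order 2 are: {e, (1 2)}; {e, (1 3)}; {e, (2 3)}.
So G has 3 subgroups of order 2.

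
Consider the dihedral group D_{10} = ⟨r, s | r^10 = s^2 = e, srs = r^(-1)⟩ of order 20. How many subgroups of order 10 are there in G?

|G| = 20 and 10 | 20, so subgroups of order 10 are possible by Lagrange.
The subgroups of order 10 are: {e, r, r^2, r^3, r^4, r^5, r^6, r^7, r^8, r^9}; {e, r^2, r^4, r^6, r^8, s, r^2s, r^4s, r^6s, r^8s}; {e, r^2, r^4, r^6, r^8, rs, r^3s, r^5s, r^7s, r^9s}.
So G has 3 subgroups of order 10.

3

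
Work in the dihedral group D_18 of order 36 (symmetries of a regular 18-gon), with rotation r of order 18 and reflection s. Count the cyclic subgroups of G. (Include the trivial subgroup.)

24

Each element a generates a cyclic subgroup ⟨a⟩; distinct elements may generate the same one (a cyclic group of order d has φ(d) generators).
Cyclic subgroups by order — order 1: 1; order 2: 19; order 3: 1; order 6: 1; order 9: 1; order 18: 1.
Total: 24.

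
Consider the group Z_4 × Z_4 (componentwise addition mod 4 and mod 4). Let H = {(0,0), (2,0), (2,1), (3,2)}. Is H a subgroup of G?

No

(2,1) ∈ H but its inverse (2,3) ∉ H, so H is not a subgroup.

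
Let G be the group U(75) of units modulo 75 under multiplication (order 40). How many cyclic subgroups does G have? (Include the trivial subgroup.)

A cyclic subgroup of order d is generated by each of its φ(d) elements of order d, so the cyclic subgroups of order d number (#elements of order d)/φ(d).
Cyclic subgroups by order — order 1: 1; order 2: 3; order 4: 2; order 5: 1; order 10: 3; order 20: 2.
Total: 12.

12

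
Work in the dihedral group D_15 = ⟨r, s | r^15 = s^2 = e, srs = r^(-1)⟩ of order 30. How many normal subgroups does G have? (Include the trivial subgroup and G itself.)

5

G has 28 subgroups. Checking conjugation-invariance by order — order 1: 1/1 normal; order 2: 0/15 normal; order 3: 1/1 normal; order 5: 1/1 normal; order 6: 0/5 normal; order 10: 0/3 normal; order 15: 1/1 normal; order 30: 1/1 normal.
Total normal subgroups: 5.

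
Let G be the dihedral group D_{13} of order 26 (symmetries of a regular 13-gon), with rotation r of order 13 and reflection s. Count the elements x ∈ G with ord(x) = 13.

Enumerating element orders in G gives 12 elements of order 13.

12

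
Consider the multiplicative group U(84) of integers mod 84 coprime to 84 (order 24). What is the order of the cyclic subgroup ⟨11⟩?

6

Compute successive powers of 11 mod 84: 11, 37, 71, 25, 23, 1; 11^6 ≡ 1 (mod 84).
So |⟨11⟩| = 6.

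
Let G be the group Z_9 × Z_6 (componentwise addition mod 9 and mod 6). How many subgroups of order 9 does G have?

4

|G| = 54 and 9 | 54, so subgroups of order 9 are possible by Lagrange.
The subgroups of order 9 are: {(0,0), (0,2), (0,4), (3,0), (3,2), (3,4), (6,0), (6,2), (6,4)}; {(0,0), (1,0), (2,0), (3,0), (4,0), (5,0), (6,0), (7,0), (8,0)}; {(0,0), (1,2), (2,4), (3,0), (4,2), (5,4), (6,0), (7,2), (8,4)}; {(0,0), (1,4), (2,2), (3,0), (4,4), (5,2), (6,0), (7,4), (8,2)}.
So G has 4 subgroups of order 9.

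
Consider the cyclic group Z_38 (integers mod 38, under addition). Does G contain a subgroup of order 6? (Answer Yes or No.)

No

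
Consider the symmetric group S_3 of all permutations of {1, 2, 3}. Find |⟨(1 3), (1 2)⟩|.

6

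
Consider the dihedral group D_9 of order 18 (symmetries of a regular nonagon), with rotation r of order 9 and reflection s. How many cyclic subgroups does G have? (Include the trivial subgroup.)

A cyclic subgroup of order d is generated by each of its φ(d) elements of order d, so the cyclic subgroups of order d number (#elements of order d)/φ(d).
Cyclic subgroups by order — order 1: 1; order 2: 9; order 3: 1; order 9: 1.
Total: 12.

12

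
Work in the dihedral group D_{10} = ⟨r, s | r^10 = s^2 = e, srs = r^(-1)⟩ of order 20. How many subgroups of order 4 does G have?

5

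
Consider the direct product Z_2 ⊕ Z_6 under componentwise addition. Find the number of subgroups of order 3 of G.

1

|G| = 12 and 3 | 12, so subgroups of order 3 are possible by Lagrange.
The subgroups of order 3 are: {(0,0), (0,2), (0,4)}.
So G has 1 subgroup of order 3.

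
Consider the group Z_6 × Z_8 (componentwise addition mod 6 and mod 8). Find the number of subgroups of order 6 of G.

3

|G| = 48 and 6 | 48, so subgroups of order 6 are possible by Lagrange.
The subgroups of order 6 are: {(0,0), (0,4), (2,0), (2,4), (4,0), (4,4)}; {(0,0), (1,0), (2,0), (3,0), (4,0), (5,0)}; {(0,0), (1,4), (2,0), (3,4), (4,0), (5,4)}.
So G has 3 subgroups of order 6.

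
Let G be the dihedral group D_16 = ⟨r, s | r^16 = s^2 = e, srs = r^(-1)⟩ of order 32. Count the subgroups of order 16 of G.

3

|G| = 32 and 16 | 32, so subgroups of order 16 are possible by Lagrange.
The subgroups of order 16 are: {e, r, r^2, r^3, r^4, r^5, r^6, r^7, r^8, r^9, r^10, r^11, r^12, r^13, r^14, r^15}; {e, r^2, r^4, r^6, r^8, r^10, r^12, r^14, s, r^2s, r^4s, r^6s, r^8s, r^10s, r^12s, r^14s}; {e, r^2, r^4, r^6, r^8, r^10, r^12, r^14, rs, r^3s, r^5s, r^7s, r^9s, r^11s, r^13s, r^15s}.
So G has 3 subgroups of order 16.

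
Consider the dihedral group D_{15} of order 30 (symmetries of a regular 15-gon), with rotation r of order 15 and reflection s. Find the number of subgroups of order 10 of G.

3

|G| = 30 and 10 | 30, so subgroups of order 10 are possible by Lagrange.
The subgroups of order 10 are: {e, r^3, r^6, r^9, r^12, rs, r^4s, r^7s, r^10s, r^13s}; {e, r^3, r^6, r^9, r^12, r^2s, r^5s, r^8s, r^11s, r^14s}; {e, r^3, r^6, r^9, r^12, s, r^3s, r^6s, r^9s, r^12s}.
So G has 3 subgroups of order 10.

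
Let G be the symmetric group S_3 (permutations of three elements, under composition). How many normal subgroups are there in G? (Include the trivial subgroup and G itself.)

3

G has 6 subgroups. Checking conjugation-invariance by order — order 1: 1/1 normal; order 2: 0/3 normal; order 3: 1/1 normal; order 6: 1/1 normal.
Total normal subgroups: 3.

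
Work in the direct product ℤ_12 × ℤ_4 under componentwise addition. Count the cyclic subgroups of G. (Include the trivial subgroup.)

20

Group the elements of G by the cyclic subgroup they generate; each cyclic subgroup of order d accounts for φ(d) elements.
Cyclic subgroups by order — order 1: 1; order 2: 3; order 3: 1; order 4: 6; order 6: 3; order 12: 6.
Total: 20.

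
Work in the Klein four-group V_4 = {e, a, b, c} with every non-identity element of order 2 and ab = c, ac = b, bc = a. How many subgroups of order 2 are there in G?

|G| = 4 and 2 | 4, so subgroups of order 2 are possible by Lagrange.
The subgroups of order 2 are: {e, a}; {e, b}; {e, c}.
So G has 3 subgroups of order 2.

3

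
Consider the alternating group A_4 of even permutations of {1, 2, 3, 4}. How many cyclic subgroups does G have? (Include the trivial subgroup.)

8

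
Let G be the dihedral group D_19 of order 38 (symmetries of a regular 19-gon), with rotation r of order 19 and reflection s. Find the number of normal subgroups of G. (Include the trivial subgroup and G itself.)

3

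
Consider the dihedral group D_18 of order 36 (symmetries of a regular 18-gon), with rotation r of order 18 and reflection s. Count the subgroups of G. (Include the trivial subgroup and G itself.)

|G| = 36, so by Lagrange every subgroup order divides 36. Divisors: 1, 2, 3, 4, 6, 9, 12, 18, 36.
Subgroups by order — order 1: 1; order 2: 19; order 3: 1; order 4: 9; order 6: 7; order 9: 1; order 12: 3; order 18: 3; order 36: 1.
Total: 1 + 19 + 1 + 9 + 7 + 1 + 3 + 3 + 1 = 45.

45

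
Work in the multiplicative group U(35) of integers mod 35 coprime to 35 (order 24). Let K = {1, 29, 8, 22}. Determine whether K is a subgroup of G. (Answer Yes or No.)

Yes

|K| = 4 divides |G| = 24, consistent with Lagrange.
K contains the identity, every element's inverse is in K, and K is closed under ·: it is a subgroup.
In fact K = ⟨8⟩.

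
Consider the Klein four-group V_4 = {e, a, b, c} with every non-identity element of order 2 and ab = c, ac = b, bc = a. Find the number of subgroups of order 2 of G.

3

|G| = 4 and 2 | 4, so subgroups of order 2 are possible by Lagrange.
The subgroups of order 2 are: {e, a}; {e, b}; {e, c}.
So G has 3 subgroups of order 2.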